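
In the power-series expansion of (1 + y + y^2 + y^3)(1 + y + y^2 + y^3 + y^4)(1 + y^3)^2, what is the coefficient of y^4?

8

(1 + y + y^2 + y^3) has coefficients 1,1,1,1 for degrees 0…3.
(1 + y + y^2 + y^3 + y^4) has coefficients 1,1,1,1,1 for degrees 0…4.
Finally multiplying by (1 + y^3)^2, the product of all factors after the first has coefficients 1,1,1,3,3 for degrees 0…4.
[y^4] = 1·3 + 1·3 + 1·1 + 1·1 = 8.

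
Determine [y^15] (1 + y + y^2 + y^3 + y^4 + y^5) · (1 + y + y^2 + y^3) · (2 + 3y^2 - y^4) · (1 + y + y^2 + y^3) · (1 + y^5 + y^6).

(1 + y + y^2 + y^3 + y^4 + y^5) has coefficients 1,1,1,1,1,1 for degrees 0…5.
(1 + y + y^2 + y^3) has coefficients 1,1,1,1,0,0,0,0,0,0,0,0,0,0,0,0 for degrees 0…15.
Multiplying by (2 + 3y^2 - y^4) gives running coefficients 2,2,5,5,2,2,-1,-1,0,0,0,0,0,0,0,0 for degrees 0…15.
Multiplying by (1 + y + y^2 + y^3) gives running coefficients 2,4,9,14,14,14,8,2,0,-2,-1,0,0,0,0,0 for degrees 0…15.
Finally multiplying by (1 + y^5 + y^6), the product of all factors after the first has coefficients 2,4,9,14,14,16,14,15,23,26,27,22,10,2,-2,-3 for degrees 0…15.
[y^15] = 1·(-3) + 1·(-2) + 1·2 + 1·10 + 1·22 + 1·27 = 56.

56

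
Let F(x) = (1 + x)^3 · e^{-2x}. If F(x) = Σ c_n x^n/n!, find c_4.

16

The EGF product rule gives c_4 = Σ_{k_1+k_2=4} C(4; k_1,k_2) · ∏ g_i(k_i), where (1+x)^3 gives the falling factorial (3)_k; e^{-2x} gives (-2)^k.
g_1(k) for k = 0…4: 1, 3, 6, 6, 0.
g_2(k) for k = 0…4: 1, -2, 4, -8, 16.
c_4 = Σ_k C(4,k)·g_1(k)·g_2(4−k) = 1·1·16 + 4·3·(-8) + 6·6·4 + 4·6·(-2) = 16 − 96 + 144 − 48 = 16.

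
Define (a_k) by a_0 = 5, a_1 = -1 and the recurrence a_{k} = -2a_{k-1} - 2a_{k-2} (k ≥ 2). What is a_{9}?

-16

The ordinary generating function has denominator 1 + 2q + 2q^2.
Iterating the recurrence: a_0,…,a_{9} = 5, -1, -8, 18, -20, 4, 32, -72, 80, -16.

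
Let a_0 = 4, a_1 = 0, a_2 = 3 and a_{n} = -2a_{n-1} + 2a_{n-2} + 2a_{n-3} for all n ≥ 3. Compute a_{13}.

The ordinary generating function has denominator 1 + 2q - 2q^2 - 2q^3.
Iterating the recurrence: a_0,…,a_{13} = 4, 0, 3, 2, 2, 6, -4, 24, -44, 128, -296, 760, -1856, 4640.

4640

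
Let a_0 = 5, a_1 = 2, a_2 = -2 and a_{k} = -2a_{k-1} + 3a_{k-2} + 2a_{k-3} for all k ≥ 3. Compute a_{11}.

66204

The ordinary generating function has denominator 1 + 2y - 3y^2 - 2y^3.
Iterating the recurrence: a_0,…,a_{11} = 5, 2, -2, 20, -42, 140, -366, 1068, -2954, 8380, -23486, 66204.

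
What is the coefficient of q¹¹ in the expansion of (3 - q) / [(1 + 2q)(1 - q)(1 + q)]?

-9555

Partial fractions give a closed form: a_n = (14/3)·(-2)^n + (1/3)·1^n + (-2)·(-1)^n.
At n = 11: a_11 = -9555.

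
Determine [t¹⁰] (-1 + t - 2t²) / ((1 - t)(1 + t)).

-3

The denominator gives the recurrence a_n = a_(n−2) for n ≥ 3; the numerator fixes a_0 = -1, a_1 = 1, a_2 = -3.
Iterating: -1, 1, -3, 1, -3, 1, -3, 1, -3, 1, -3, so a_10 = -3.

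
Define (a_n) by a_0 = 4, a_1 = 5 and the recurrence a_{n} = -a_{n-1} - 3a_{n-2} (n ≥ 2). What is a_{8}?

The ordinary generating function has denominator 1 + t + 3t^2.
Iterating the recurrence: a_0,…,a_{8} = 4, 5, -17, 2, 49, -55, -92, 257, 19.

19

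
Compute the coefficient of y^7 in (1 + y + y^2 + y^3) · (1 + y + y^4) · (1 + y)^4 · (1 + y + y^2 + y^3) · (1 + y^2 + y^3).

(1 + y + y^2 + y^3) has coefficients 1,1,1,1 for degrees 0…3.
(1 + y + y^4) has coefficients 1,1,0,0,1,0,0,0 for degrees 0…7.
Multiplying by (1 + y)^4 gives running coefficients 1,5,10,10,6,5,6,4 for degrees 0…7.
Multiplying by (1 + y + y^2 + y^3) gives running coefficients 1,6,16,26,31,31,27,21 for degrees 0…7.
Finally multiplying by (1 + y^2 + y^3), the product of all factors after the first has coefficients 1,6,17,33,53,73,84,83 for degrees 0…7.
[y^7] = 1·83 + 1·84 + 1·73 + 1·53 = 293.

293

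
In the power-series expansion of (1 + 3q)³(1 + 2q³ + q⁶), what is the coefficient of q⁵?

(1 + 3q)³ has coefficients 1,9,27,27 for degrees 0…3.
(1 + 2q³ + q⁶) has coefficients 1,0,0,2,0,0 for degrees 0…5.
[q⁵] = 1·0 + 9·0 + 27·2 + 27·0 = 54.

54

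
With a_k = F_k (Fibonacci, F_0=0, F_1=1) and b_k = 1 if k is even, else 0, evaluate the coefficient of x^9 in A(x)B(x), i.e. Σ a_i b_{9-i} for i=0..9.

The convolution is the t^9 coefficient of A(t)B(t).
Σ = 0·0 + 1·1 + 1·0 + 2·1 + 3·0 + 5·1 + 8·0 + 13·1 + 21·0 + 34·1 = 55.

55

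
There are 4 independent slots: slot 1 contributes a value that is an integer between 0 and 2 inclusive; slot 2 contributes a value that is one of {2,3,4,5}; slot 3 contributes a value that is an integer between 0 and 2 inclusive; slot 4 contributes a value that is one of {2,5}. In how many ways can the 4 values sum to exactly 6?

The generating function for the choices is (1 + x + x²)·(x² + x³ + x⁴ + x⁵)·(1 + x + x²)·(x² + x⁵); the count is [x⁶].
(1 + x + x²) has coefficients 1,1,1 for degrees 0…2.
(x² + x³ + x⁴ + x⁵) has coefficients 0,0,1,1,1,1,0 for degrees 0…6.
Multiplying by (1 + x + x²) gives running coefficients 0,0,1,2,3,3,2 for degrees 0…6.
Finally multiplying by (x² + x⁵), the product of all factors after the first has coefficients 0,0,0,0,1,2,3 for degrees 0…6.
[x⁶] = 1·3 + 1·2 + 1·1 = 6.

6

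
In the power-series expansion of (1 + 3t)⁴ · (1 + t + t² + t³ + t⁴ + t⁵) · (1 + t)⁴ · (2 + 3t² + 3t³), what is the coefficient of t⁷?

20062

(1 + 3t)⁴ has coefficients 1,12,54,108,81 for degrees 0…4.
(1 + t + t² + t³ + t⁴ + t⁵) has coefficients 1,1,1,1,1,1,0,0 for degrees 0…7.
Multiplying by (1 + t)⁴ gives running coefficients 1,5,11,15,16,16,15,11 for degrees 0…7.
Finally multiplying by (2 + 3t² + 3t³), the product of all factors after the first has coefficients 2,10,25,48,80,110,123,118 for degrees 0…7.
[t⁷] = 1·118 + 12·123 + 54·110 + 108·80 + 81·48 = 20062.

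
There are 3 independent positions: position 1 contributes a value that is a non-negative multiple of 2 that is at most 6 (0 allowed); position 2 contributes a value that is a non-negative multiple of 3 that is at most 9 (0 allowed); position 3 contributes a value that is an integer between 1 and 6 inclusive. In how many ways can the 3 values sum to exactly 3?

The generating function for the choices is (1 + x^2 + x^4 + x^6)·(1 + x^3 + x^6 + x^9)·(x + x^2 + x^3 + x^4 + x^5 + x^6); the count is [x^3].
(1 + x^2 + x^4 + x^6) has coefficients 1,0,1,0 for degrees 0…3.
(1 + x^3 + x^6 + x^9) has coefficients 1,0,0,1 for degrees 0…3.
Finally multiplying by (x + x^2 + x^3 + x^4 + x^5 + x^6), the product of all factors after the first has coefficients 0,1,1,1 for degrees 0…3.
[x^3] = 1·1 + 1·1 = 2.

2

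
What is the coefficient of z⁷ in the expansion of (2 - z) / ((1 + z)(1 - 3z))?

2733

Partial fractions give a closed form: a_n = (3/4)·(-1)^n + (5/4)·3^n.
At n = 7: a_7 = 2733.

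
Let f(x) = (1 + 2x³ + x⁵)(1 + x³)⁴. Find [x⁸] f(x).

4

(1 + 2x³ + x⁵) has coefficients 1,0,0,2,0,1 for degrees 0…5.
(1 + x³)⁴ has coefficients 1,0,0,4,0,0,6,0,0 for degrees 0…8.
[x⁸] = 1·0 + 2·0 + 1·4 = 4.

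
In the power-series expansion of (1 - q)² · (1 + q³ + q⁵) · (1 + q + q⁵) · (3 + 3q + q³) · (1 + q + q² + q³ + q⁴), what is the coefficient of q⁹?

-4

(1 - q)² has coefficients 1,-2,1 for degrees 0…2.
(1 + q³ + q⁵) has coefficients 1,0,0,1,0,1,0,0,0,0 for degrees 0…9.
Multiplying by (1 + q + q⁵) gives running coefficients 1,1,0,1,1,2,1,0,1,0 for degrees 0…9.
Multiplying by (3 + 3q + q³) gives running coefficients 3,6,3,4,7,9,10,4,5,4 for degrees 0…9.
Finally multiplying by (1 + q + q² + q³ + q⁴), the product of all factors after the first has coefficients 3,9,12,16,23,29,33,34,35,32 for degrees 0…9.
[q⁹] = 1·32 − 2·35 + 1·34 = -4.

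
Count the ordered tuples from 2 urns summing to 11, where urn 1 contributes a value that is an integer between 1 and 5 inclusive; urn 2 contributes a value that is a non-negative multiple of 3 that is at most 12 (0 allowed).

2

The generating function for the choices is (t + t^2 + t^3 + t^4 + t^5)·(1 + t^3 + t^6 + t^9 + t^12); the count is [t^11].
(t + t^2 + t^3 + t^4 + t^5) has coefficients 0,1,1,1,1,1 for degrees 0…5.
(1 + t^3 + t^6 + t^9 + t^12) has coefficients 1,0,0,1,0,0,1,0,0,1,0,0 for degrees 0…11.
[t^11] = 1·0 + 1·1 + 1·0 + 1·0 + 1·1 = 2.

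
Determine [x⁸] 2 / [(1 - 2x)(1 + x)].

342

Partial fractions give a closed form: a_n = (4/3)·2^n + (2/3)·(-1)^n.
At n = 8: a_8 = 342.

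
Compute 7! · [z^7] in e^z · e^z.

128

The EGF product rule gives c_7 = Σ_{k_1+k_2=7} C(7; k_1,k_2) · ∏ g_i(k_i), where e^z gives (1)^k; e^z gives (1)^k.
g_1(k) for k = 0…7: 1, 1, 1, 1, 1, 1, 1, 1.
g_2(k) for k = 0…7: 1, 1, 1, 1, 1, 1, 1, 1.
c_7 = Σ_k C(7,k)·g_1(k)·g_2(7−k) = 1·1·1 + 7·1·1 + 21·1·1 + 35·1·1 + 35·1·1 + 21·1·1 + 7·1·1 + 1·1·1 = 1 + 7 + 21 + 35 + 35 + 21 + 7 + 1 = 128.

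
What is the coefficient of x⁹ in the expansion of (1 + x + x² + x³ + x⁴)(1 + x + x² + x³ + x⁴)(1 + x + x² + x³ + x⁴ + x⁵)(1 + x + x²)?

55

(1 + x + x² + x³ + x⁴) has coefficients 1,1,1,1,1 for degrees 0…4.
(1 + x + x² + x³ + x⁴) has coefficients 1,1,1,1,1,0,0,0,0,0 for degrees 0…9.
Multiplying by (1 + x + x² + x³ + x⁴ + x⁵) gives running coefficients 1,2,3,4,5,5,4,3,2,1 for degrees 0…9.
Finally multiplying by (1 + x + x²), the product of all factors after the first has coefficients 1,3,6,9,12,14,14,12,9,6 for degrees 0…9.
[x⁹] = 1·6 + 1·9 + 1·12 + 1·14 + 1·14 = 55.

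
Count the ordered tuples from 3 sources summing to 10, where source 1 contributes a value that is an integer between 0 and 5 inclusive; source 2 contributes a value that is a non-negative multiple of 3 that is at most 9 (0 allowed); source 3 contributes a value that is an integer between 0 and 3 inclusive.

8

The generating function for the choices is (1 + x + x^2 + x^3 + x^4 + x^5)·(1 + x^3 + x^6 + x^9)·(1 + x + x^2 + x^3); the count is [x^10].
(1 + x + x^2 + x^3 + x^4 + x^5) has coefficients 1,1,1,1,1,1 for degrees 0…5.
(1 + x^3 + x^6 + x^9) has coefficients 1,0,0,1,0,0,1,0,0,1,0 for degrees 0…10.
Finally multiplying by (1 + x + x^2 + x^3), the product of all factors after the first has coefficients 1,1,1,2,1,1,2,1,1,2,1 for degrees 0…10.
[x^10] = 1·1 + 1·2 + 1·1 + 1·1 + 1·2 + 1·1 = 8.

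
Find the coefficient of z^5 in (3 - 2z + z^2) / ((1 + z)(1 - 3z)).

444

The denominator gives the recurrence a_n = 2a_(n−1) + 3a_(n−2) for n ≥ 3; the numerator fixes a_0 = 3, a_1 = 4, a_2 = 18.
Iterating: 3, 4, 18, 48, 150, 444, so a_5 = 444.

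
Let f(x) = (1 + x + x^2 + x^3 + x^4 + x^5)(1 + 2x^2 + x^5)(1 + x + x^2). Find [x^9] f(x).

(1 + x + x^2 + x^3 + x^4 + x^5) has coefficients 1,1,1,1,1,1 for degrees 0…5.
(1 + 2x^2 + x^5) has coefficients 1,0,2,0,0,1,0,0,0,0 for degrees 0…9.
Finally multiplying by (1 + x + x^2), the product of all factors after the first has coefficients 1,1,3,2,2,1,1,1,0,0 for degrees 0…9.
[x^9] = 1·0 + 1·0 + 1·1 + 1·1 + 1·1 + 1·2 = 5.

5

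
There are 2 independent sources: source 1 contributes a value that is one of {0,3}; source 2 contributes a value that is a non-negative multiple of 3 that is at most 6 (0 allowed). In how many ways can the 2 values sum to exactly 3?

The generating function for the choices is (1 + x³)·(1 + x³ + x⁶); the count is [x³].
(1 + x³) has coefficients 1,0,0,1 for degrees 0…3.
(1 + x³ + x⁶) has coefficients 1,0,0,1 for degrees 0…3.
[x³] = 1·1 + 1·1 = 2.

2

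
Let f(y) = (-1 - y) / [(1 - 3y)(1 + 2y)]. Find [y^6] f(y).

-596

Partial fractions give a closed form: a_n = (-4/5)·3^n + (-1/5)·(-2)^n.
At n = 6: a_6 = -596.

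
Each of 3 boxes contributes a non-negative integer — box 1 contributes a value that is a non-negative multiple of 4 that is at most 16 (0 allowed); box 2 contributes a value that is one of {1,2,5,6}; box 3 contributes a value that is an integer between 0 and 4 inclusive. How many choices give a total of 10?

The generating function for the choices is (1 + y⁴ + y⁸ + y¹² + y¹⁶)·(y + y² + y⁵ + y⁶)·(1 + y + y² + y³ + y⁴); the count is [y¹⁰].
(1 + y⁴ + y⁸ + y¹² + y¹⁶) has coefficients 1,0,0,0,1,0,0,0,1,0,0 for degrees 0…10.
(y + y² + y⁵ + y⁶) has coefficients 0,1,1,0,0,1,1,0,0,0,0 for degrees 0…10.
Finally multiplying by (1 + y + y² + y³ + y⁴), the product of all factors after the first has coefficients 0,1,2,2,2,3,3,2,2,2,1 for degrees 0…10.
[y¹⁰] = 1·1 + 1·3 + 1·2 = 6.

6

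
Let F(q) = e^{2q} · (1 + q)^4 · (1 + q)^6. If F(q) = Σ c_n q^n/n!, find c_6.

955264

The EGF product rule gives c_6 = Σ_{k_1+k_2+k_3=6} C(6; k_1,k_2,k_3) · ∏ g_i(k_i), where e^{2q} gives (2)^k; (1+q)^4 gives the falling factorial (4)_k; (1+q)^6 gives the falling factorial (6)_k.
g_1(k) for k = 0…6: 1, 2, 4, 8, 16, 32, 64.
g_2(k) for k = 0…6: 1, 4, 12, 24, 24, 0, 0.
g_3(k) for k = 0…6: 1, 6, 30, 120, 360, 720, 720.
First combine the last two factors: h(k) = Σ_j C(k,j)·g_2(j)·g_3(k−j) for k = 0…6: 1, 10, 90, 720, 5040, 30240, 151200.
c_6 = Σ_k C(6,k)·g_1(k)·h(6−k) = 1·1·151200 + 6·2·30240 + 15·4·5040 + 20·8·720 + 15·16·90 + 6·32·10 + 1·64·1 = 151200 + 362880 + 302400 + 115200 + 21600 + 1920 + 64 = 955264.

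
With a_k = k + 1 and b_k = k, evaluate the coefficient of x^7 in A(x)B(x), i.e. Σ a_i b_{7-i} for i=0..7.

Write out a_i and b_{7-i} for i = 0,…,7 and sum the products.
Σ = 1·7 + 2·6 + 3·5 + 4·4 + 5·3 + 6·2 + 7·1 + 8·0 = 84.

84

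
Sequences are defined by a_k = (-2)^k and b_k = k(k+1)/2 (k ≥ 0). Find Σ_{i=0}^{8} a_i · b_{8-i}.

This is [x^8] in the product of the two ordinary generating functions.
Σ = 1·36 − 2·28 + 4·21 − 8·15 + 16·10 − 32·6 + 64·3 − 128·1 + 256·0 = -24.

-24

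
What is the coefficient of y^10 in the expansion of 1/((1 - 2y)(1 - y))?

2047

Partial fractions give a closed form: a_n = (2)·2^n + (-1)·1^n.
At n = 10: a_10 = 2047.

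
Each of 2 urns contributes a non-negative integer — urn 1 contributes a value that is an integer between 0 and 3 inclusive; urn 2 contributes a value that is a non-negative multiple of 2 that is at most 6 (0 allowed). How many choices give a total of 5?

The generating function for the choices is (1 + y + y² + y³)·(1 + y² + y⁴ + y⁶); the count is [y⁵].
(1 + y + y² + y³) has coefficients 1,1,1,1 for degrees 0…3.
(1 + y² + y⁴ + y⁶) has coefficients 1,0,1,0,1,0 for degrees 0…5.
[y⁵] = 1·0 + 1·1 + 1·0 + 1·1 = 2.

2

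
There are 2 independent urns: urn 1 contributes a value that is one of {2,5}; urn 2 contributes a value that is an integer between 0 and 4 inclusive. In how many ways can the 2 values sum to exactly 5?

The generating function for the choices is (q^2 + q^5)·(1 + q + q^2 + q^3 + q^4); the count is [q^5].
(q^2 + q^5) has coefficients 0,0,1,0,0,1 for degrees 0…5.
(1 + q + q^2 + q^3 + q^4) has coefficients 1,1,1,1,1,0 for degrees 0…5.
[q^5] = 1·1 + 1·1 = 2.

2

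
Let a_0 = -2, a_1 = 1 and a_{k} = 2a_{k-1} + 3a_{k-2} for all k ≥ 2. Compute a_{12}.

The ordinary generating function has denominator 1 - 2z - 3z^2.
Iterating the recurrence: a_0,…,a_{12} = -2, 1, -4, -5, -22, -59, -184, -545, -1642, -4919, -14764, -44285, -132862.

-132862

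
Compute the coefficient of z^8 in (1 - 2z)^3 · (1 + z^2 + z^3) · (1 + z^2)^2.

(1 - 2z)^3 has coefficients 1,-6,12,-8 for degrees 0…3.
(1 + z^2 + z^3) has coefficients 1,0,1,1,0,0,0,0,0 for degrees 0…8.
Finally multiplying by (1 + z^2)^2, the product of all factors after the first has coefficients 1,0,3,1,3,2,1,1,0 for degrees 0…8.
[z^8] = 1·0 − 6·1 + 12·1 − 8·2 = -10.

-10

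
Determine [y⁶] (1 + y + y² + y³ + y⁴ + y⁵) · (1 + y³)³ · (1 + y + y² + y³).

(1 + y + y² + y³ + y⁴ + y⁵) has coefficients 1,1,1,1,1,1 for degrees 0…5.
(1 + y³)³ has coefficients 1,0,0,3,0,0,3 for degrees 0…6.
Finally multiplying by (1 + y + y² + y³), the product of all factors after the first has coefficients 1,1,1,4,3,3,6 for degrees 0…6.
[y⁶] = 1·6 + 1·3 + 1·3 + 1·4 + 1·1 + 1·1 = 18.

18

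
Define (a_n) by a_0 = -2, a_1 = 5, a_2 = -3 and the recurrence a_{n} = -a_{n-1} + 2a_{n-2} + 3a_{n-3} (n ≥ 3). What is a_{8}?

The ordinary generating function has denominator 1 + t - 2t^2 - 3t^3.
Iterating the recurrence: a_0,…,a_{8} = -2, 5, -3, 7, 2, 3, 22, -10, 63.

63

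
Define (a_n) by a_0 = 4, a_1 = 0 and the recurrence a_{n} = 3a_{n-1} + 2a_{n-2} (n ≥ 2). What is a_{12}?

The ordinary generating function has denominator 1 - 3x - 2x^2.
Iterating the recurrence: a_0,…,a_{12} = 4, 0, 8, 24, 88, 312, 1112, 3960, 14104, 50232, 178904, 637176, 2269336.

2269336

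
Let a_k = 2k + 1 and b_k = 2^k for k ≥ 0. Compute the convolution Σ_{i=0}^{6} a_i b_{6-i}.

Write out a_i and b_{6-i} for i = 0,…,6 and sum the products.
Σ = 1·64 + 3·32 + 5·16 + 7·8 + 9·4 + 11·2 + 13·1 = 367.

367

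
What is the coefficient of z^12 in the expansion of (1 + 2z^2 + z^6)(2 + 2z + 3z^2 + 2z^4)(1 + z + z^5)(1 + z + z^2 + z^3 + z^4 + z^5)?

47

(1 + 2z^2 + z^6) has coefficients 1,0,2,0,0,0,1 for degrees 0…6.
(2 + 2z + 3z^2 + 2z^4) has coefficients 2,2,3,0,2,0,0,0,0,0,0,0,0 for degrees 0…12.
Multiplying by (1 + z + z^5) gives running coefficients 2,4,5,3,2,4,2,3,0,2,0,0,0 for degrees 0…12.
Finally multiplying by (1 + z + z^2 + z^3 + z^4 + z^5), the product of all factors after the first has coefficients 2,6,11,14,16,20,20,19,14,13,11,7,5 for degrees 0…12.
[z^12] = 1·5 + 2·11 + 1·20 = 47.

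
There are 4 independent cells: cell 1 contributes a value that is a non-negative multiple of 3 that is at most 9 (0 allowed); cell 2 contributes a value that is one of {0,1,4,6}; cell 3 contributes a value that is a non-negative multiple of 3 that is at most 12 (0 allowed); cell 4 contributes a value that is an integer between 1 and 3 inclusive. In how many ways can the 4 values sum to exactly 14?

The generating function for the choices is (1 + q³ + q⁶ + q⁹)·(1 + q + q⁴ + q⁶)·(1 + q³ + q⁶ + q⁹ + q¹²)·(q + q² + q³); the count is [q¹⁴].
(1 + q³ + q⁶ + q⁹) has coefficients 1,0,0,1,0,0,1,0,0,1 for degrees 0…9.
(1 + q + q⁴ + q⁶) has coefficients 1,1,0,0,1,0,1,0,0,0,0,0,0,0,0 for degrees 0…14.
Multiplying by (1 + q³ + q⁶ + q⁹ + q¹²) gives running coefficients 1,1,0,1,2,0,2,2,0,2,2,0,2,2,0 for degrees 0…14.
Finally multiplying by (q + q² + q³), the product of all factors after the first has coefficients 0,1,2,2,2,3,3,4,4,4,4,4,4,4,4 for degrees 0…14.
[q¹⁴] = 1·4 + 1·4 + 1·4 + 1·3 = 15.

15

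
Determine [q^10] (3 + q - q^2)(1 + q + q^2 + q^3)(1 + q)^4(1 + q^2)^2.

3

(3 + q - q^2) has coefficients 3,1,-1 for degrees 0…2.
(1 + q + q^2 + q^3) has coefficients 1,1,1,1,0,0,0,0,0,0,0 for degrees 0…10.
Multiplying by (1 + q)^4 gives running coefficients 1,5,11,15,15,11,5,1,0,0,0 for degrees 0…10.
Finally multiplying by (1 + q^2)^2, the product of all factors after the first has coefficients 1,5,13,25,38,46,46,38,25,13,5 for degrees 0…10.
[q^10] = 3·5 + 1·13 − 1·25 = 3.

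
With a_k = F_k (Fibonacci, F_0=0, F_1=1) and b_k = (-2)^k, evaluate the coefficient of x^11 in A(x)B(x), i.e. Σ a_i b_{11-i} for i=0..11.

The convolution is the x^11 coefficient of A(x)B(x).
Σ = 0·(-2048) + 1·1024 + 1·(-512) + 2·256 + 3·(-128) + 5·64 + 8·(-32) + 13·16 + 21·(-8) + 34·4 + 55·(-2) + 89·1 = 859.

859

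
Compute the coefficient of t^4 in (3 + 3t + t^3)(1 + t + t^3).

(3 + 3t + t^3) has coefficients 3,3,0,1 for degrees 0…3.
(1 + t + t^3) has coefficients 1,1,0,1,0 for degrees 0…4.
[t^4] = 3·0 + 3·1 + 1·1 = 4.

4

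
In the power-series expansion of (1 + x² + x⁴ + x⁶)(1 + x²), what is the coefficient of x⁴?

2

(1 + x² + x⁴ + x⁶) has coefficients 1,0,1,0,1 for degrees 0…4.
(1 + x²) has coefficients 1,0,1,0,0 for degrees 0…4.
[x⁴] = 1·0 + 1·1 + 1·1 = 2.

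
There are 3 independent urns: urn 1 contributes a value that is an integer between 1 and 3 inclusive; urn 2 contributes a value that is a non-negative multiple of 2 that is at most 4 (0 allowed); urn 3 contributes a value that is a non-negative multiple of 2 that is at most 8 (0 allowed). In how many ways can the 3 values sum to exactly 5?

The generating function for the choices is (z + z^2 + z^3)·(1 + z^2 + z^4)·(1 + z^2 + z^4 + z^6 + z^8); the count is [z^5].
(z + z^2 + z^3) has coefficients 0,1,1,1 for degrees 0…3.
(1 + z^2 + z^4) has coefficients 1,0,1,0,1,0 for degrees 0…5.
Finally multiplying by (1 + z^2 + z^4 + z^6 + z^8), the product of all factors after the first has coefficients 1,0,2,0,3,0 for degrees 0…5.
[z^5] = 1·3 + 1·0 + 1·2 = 5.

5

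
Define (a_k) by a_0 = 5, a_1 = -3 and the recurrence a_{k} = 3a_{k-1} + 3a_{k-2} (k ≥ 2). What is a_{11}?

485514

The ordinary generating function has denominator 1 - 3t - 3t^2.
Iterating the recurrence: a_0,…,a_{11} = 5, -3, 6, 9, 45, 162, 621, 2349, 8910, 33777, 128061, 485514.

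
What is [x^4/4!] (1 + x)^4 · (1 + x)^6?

The EGF product rule gives c_4 = Σ_{k_1+k_2=4} C(4; k_1,k_2) · ∏ g_i(k_i), where (1+x)^4 gives the falling factorial (4)_k; (1+x)^6 gives the falling factorial (6)_k.
g_1(k) for k = 0…4: 1, 4, 12, 24, 24.
g_2(k) for k = 0…4: 1, 6, 30, 120, 360.
c_4 = Σ_k C(4,k)·g_1(k)·g_2(4−k) = 1·1·360 + 4·4·120 + 6·12·30 + 4·24·6 + 1·24·1 = 360 + 1920 + 2160 + 576 + 24 = 5040.

5040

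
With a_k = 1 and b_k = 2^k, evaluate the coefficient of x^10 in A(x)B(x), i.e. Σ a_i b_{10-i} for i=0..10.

The convolution is the x^10 coefficient of A(x)B(x).
Σ = 1·1024 + 1·512 + 1·256 + 1·128 + 1·64 + 1·32 + 1·16 + 1·8 + 1·4 + 1·2 + 1·1 = 2047.

2047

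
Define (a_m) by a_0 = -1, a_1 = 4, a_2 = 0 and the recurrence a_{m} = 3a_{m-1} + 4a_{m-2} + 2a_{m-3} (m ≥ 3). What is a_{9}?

The ordinary generating function has denominator 1 - 3x - 4x^2 - 2x^3.
Iterating the recurrence: a_0,…,a_{9} = -1, 4, 0, 14, 50, 206, 846, 3462, 14182, 58086.

58086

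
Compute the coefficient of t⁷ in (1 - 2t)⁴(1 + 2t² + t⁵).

24

(1 - 2t)⁴ has coefficients 1,-8,24,-32,16 for degrees 0…4.
(1 + 2t² + t⁵) has coefficients 1,0,2,0,0,1,0,0 for degrees 0…7.
[t⁷] = 1·0 − 8·0 + 24·1 − 32·0 + 16·0 = 24.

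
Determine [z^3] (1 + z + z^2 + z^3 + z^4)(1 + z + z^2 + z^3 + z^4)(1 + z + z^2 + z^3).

(1 + z + z^2 + z^3 + z^4) has coefficients 1,1,1,1 for degrees 0…3.
(1 + z + z^2 + z^3 + z^4) has coefficients 1,1,1,1 for degrees 0…3.
Finally multiplying by (1 + z + z^2 + z^3), the product of all factors after the first has coefficients 1,2,3,4 for degrees 0…3.
[z^3] = 1·4 + 1·3 + 1·2 + 1·1 = 10.

10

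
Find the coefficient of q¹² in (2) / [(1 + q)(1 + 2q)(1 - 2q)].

Partial fractions give a closed form: a_n = (-2/3)·(-1)^n + (2)·(-2)^n + (2/3)·2^n.
At n = 12: a_12 = 10922.

10922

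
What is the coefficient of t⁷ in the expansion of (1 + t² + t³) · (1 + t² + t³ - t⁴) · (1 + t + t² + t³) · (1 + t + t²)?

(1 + t² + t³) has coefficients 1,0,1,1 for degrees 0…3.
(1 + t² + t³ - t⁴) has coefficients 1,0,1,1,-1,0,0,0 for degrees 0…7.
Multiplying by (1 + t + t² + t³) gives running coefficients 1,1,2,3,1,1,0,-1 for degrees 0…7.
Finally multiplying by (1 + t + t²), the product of all factors after the first has coefficients 1,2,4,6,6,5,2,0 for degrees 0…7.
[t⁷] = 1·0 + 1·5 + 1·6 = 11.

11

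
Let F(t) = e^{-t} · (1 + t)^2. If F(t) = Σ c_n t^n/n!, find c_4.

The EGF product rule gives c_4 = Σ_{k_1+k_2=4} C(4; k_1,k_2) · ∏ g_i(k_i), where e^{-t} gives (-1)^k; (1+t)^2 gives the falling factorial (2)_k.
g_1(k) for k = 0…4: 1, -1, 1, -1, 1.
g_2(k) for k = 0…4: 1, 2, 2, 0, 0.
c_4 = Σ_k C(4,k)·g_1(k)·g_2(4−k) = 6·1·2 + 4·(-1)·2 + 1·1·1 = 12 − 8 + 1 = 5.

5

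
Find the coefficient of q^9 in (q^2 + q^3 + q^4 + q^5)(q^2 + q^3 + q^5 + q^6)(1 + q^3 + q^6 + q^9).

(q^2 + q^3 + q^4 + q^5) has coefficients 0,0,1,1,1,1 for degrees 0…5.
(q^2 + q^3 + q^5 + q^6) has coefficients 0,0,1,1,0,1,1,0,0,0 for degrees 0…9.
Finally multiplying by (1 + q^3 + q^6 + q^9), the product of all factors after the first has coefficients 0,0,1,1,0,2,2,0,2,2 for degrees 0…9.
[q^9] = 1·0 + 1·2 + 1·2 + 1·0 = 4.

4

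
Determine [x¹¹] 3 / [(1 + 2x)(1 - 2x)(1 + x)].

-4095

Partial fractions give a closed form: a_n = (3)·(-2)^n + (1)·2^n + (-1)·(-1)^n.
At n = 11: a_11 = -4095.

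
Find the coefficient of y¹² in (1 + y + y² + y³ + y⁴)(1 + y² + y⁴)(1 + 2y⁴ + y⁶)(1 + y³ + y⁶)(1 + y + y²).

(1 + y + y² + y³ + y⁴) has coefficients 1,1,1,1,1 for degrees 0…4.
(1 + y² + y⁴) has coefficients 1,0,1,0,1,0,0,0,0,0,0,0,0 for degrees 0…12.
Multiplying by (1 + 2y⁴ + y⁶) gives running coefficients 1,0,1,0,3,0,3,0,3,0,1,0,0 for degrees 0…12.
Multiplying by (1 + y³ + y⁶) gives running coefficients 1,0,1,1,3,1,4,3,4,3,4,3,3 for degrees 0…12.
Finally multiplying by (1 + y + y²), the product of all factors after the first has coefficients 1,1,2,2,5,5,8,8,11,10,11,10,10 for degrees 0…12.
[y¹²] = 1·10 + 1·10 + 1·11 + 1·10 + 1·11 = 52.

52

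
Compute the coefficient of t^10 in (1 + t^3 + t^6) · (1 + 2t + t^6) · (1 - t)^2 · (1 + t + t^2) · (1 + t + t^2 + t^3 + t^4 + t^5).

(1 + t^3 + t^6) has coefficients 1,0,0,1,0,0,1 for degrees 0…6.
(1 + 2t + t^6) has coefficients 1,2,0,0,0,0,1,0,0,0,0 for degrees 0…10.
Multiplying by (1 - t)^2 gives running coefficients 1,0,-3,2,0,0,1,-2,1,0,0 for degrees 0…10.
Multiplying by (1 + t + t^2) gives running coefficients 1,1,-2,-1,-1,2,1,-1,0,-1,1 for degrees 0…10.
Finally multiplying by (1 + t + t^2 + t^3 + t^4 + t^5), the product of all factors after the first has coefficients 1,2,0,-1,-2,0,0,-2,0,0,2 for degrees 0…10.
[t^10] = 1·2 + 1·(-2) + 1·(-2) = -2.

-2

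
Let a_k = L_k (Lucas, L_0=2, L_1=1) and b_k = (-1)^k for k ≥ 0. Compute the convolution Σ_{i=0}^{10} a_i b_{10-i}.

The convolution is the t^10 coefficient of A(t)B(t).
Σ = 2·1 + 1·(-1) + 3·1 + 4·(-1) + 7·1 + 11·(-1) + 18·1 + 29·(-1) + 47·1 + 76·(-1) + 123·1 = 79.

79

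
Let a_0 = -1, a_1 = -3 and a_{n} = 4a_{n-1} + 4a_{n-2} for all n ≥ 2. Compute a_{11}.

The ordinary generating function has denominator 1 - 4q - 4q^2.
Iterating the recurrence: a_0,…,a_{11} = -1, -3, -16, -76, -368, -1776, -8576, -41408, -199936, -965376, -4661248, -22506496.

-22506496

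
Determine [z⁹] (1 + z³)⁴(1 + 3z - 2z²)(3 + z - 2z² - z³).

(1 + z³)⁴ has coefficients 1,0,0,4,0,0,6,0,0,4 for degrees 0…9.
(1 + 3z - 2z²) has coefficients 1,3,-2,0,0,0,0,0,0,0 for degrees 0…9.
Finally multiplying by (3 + z - 2z² - z³), the product of all factors after the first has coefficients 3,10,-5,-9,1,2,0,0,0,0 for degrees 0…9.
[z⁹] = 1·0 + 4·0 + 6·(-9) + 4·3 = -42.

-42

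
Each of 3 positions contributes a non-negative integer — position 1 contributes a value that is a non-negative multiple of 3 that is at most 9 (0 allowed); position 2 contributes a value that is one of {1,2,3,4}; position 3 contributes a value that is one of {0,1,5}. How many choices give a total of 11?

4

The generating function for the choices is (1 + y^3 + y^6 + y^9)·(y + y^2 + y^3 + y^4)·(1 + y + y^5); the count is [y^11].
(1 + y^3 + y^6 + y^9) has coefficients 1,0,0,1,0,0,1,0,0,1 for degrees 0…9.
(y + y^2 + y^3 + y^4) has coefficients 0,1,1,1,1,0,0,0,0,0,0,0 for degrees 0…11.
Finally multiplying by (1 + y + y^5), the product of all factors after the first has coefficients 0,1,2,2,2,1,1,1,1,1,0,0 for degrees 0…11.
[y^11] = 1·0 + 1·1 + 1·1 + 1·2 = 4.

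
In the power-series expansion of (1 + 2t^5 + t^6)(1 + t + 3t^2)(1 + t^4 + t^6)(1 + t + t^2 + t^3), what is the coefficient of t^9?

(1 + 2t^5 + t^6) has coefficients 1,0,0,0,0,2,1 for degrees 0…6.
(1 + t + 3t^2) has coefficients 1,1,3,0,0,0,0,0,0,0 for degrees 0…9.
Multiplying by (1 + t^4 + t^6) gives running coefficients 1,1,3,0,1,1,4,1,3,0 for degrees 0…9.
Finally multiplying by (1 + t + t^2 + t^3), the product of all factors after the first has coefficients 1,2,5,5,5,5,6,7,9,8 for degrees 0…9.
[t^9] = 1·8 + 2·5 + 1·5 = 23.

23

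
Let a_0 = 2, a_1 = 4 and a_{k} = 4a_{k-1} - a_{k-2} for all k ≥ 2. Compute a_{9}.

The ordinary generating function has denominator 1 - 4q + q^2.
Iterating the recurrence: a_0,…,a_{9} = 2, 4, 14, 52, 194, 724, 2702, 10084, 37634, 140452.

140452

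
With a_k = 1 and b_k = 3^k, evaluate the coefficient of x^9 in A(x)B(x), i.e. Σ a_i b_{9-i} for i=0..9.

29524

Write out a_i and b_{9-i} for i = 0,…,9 and sum the products.
Σ = 1·19683 + 1·6561 + 1·2187 + 1·729 + 1·243 + 1·81 + 1·27 + 1·9 + 1·3 + 1·1 = 29524.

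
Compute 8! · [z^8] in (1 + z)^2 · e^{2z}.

The EGF product rule gives c_8 = Σ_{k_1+k_2=8} C(8; k_1,k_2) · ∏ g_i(k_i), where (1+z)^2 gives the falling factorial (2)_k; e^{2z} gives (2)^k.
g_1(k) for k = 0…8: 1, 2, 2, 0, 0, 0, 0, 0, 0.
g_2(k) for k = 0…8: 1, 2, 4, 8, 16, 32, 64, 128, 256.
c_8 = Σ_k C(8,k)·g_1(k)·g_2(8−k) = 1·1·256 + 8·2·128 + 28·2·64 = 256 + 2048 + 3584 = 5888.

5888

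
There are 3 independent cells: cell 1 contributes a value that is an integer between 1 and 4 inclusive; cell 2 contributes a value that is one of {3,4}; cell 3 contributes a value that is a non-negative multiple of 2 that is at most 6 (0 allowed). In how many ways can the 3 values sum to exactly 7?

The generating function for the choices is (z + z^2 + z^3 + z^4)·(z^3 + z^4)·(1 + z^2 + z^4 + z^6); the count is [z^7].
(z + z^2 + z^3 + z^4) has coefficients 0,1,1,1,1 for degrees 0…4.
(z^3 + z^4) has coefficients 0,0,0,1,1,0,0,0 for degrees 0…7.
Finally multiplying by (1 + z^2 + z^4 + z^6), the product of all factors after the first has coefficients 0,0,0,1,1,1,1,1 for degrees 0…7.
[z^7] = 1·1 + 1·1 + 1·1 + 1·1 = 4.

4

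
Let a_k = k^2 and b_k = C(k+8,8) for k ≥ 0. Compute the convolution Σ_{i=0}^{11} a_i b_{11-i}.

520676

The convolution is the t^11 coefficient of A(t)B(t).
Σ = 0·75582 + 1·43758 + 4·24310 + 9·12870 + 16·6435 + 25·3003 + 36·1287 + 49·495 + 64·165 + 81·45 + 100·9 + 121·1 = 520676.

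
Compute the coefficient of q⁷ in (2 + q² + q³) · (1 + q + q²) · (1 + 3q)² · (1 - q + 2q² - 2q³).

(2 + q² + q³) has coefficients 2,0,1,1 for degrees 0…3.
(1 + q + q²) has coefficients 1,1,1,0,0,0,0,0 for degrees 0…7.
Multiplying by (1 + 3q)² gives running coefficients 1,7,16,15,9,0,0,0 for degrees 0…7.
Finally multiplying by (1 - q + 2q² - 2q³), the product of all factors after the first has coefficients 1,6,11,11,12,-11,-12,-18 for degrees 0…7.
[q⁷] = 2·(-18) + 1·(-11) + 1·12 = -35.

-35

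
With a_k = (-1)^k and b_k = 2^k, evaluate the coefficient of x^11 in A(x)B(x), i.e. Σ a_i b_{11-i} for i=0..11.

1365

This is [x^11] in the product of the two ordinary generating functions.
Σ = 1·2048 − 1·1024 + 1·512 − 1·256 + 1·128 − 1·64 + 1·32 − 1·16 + 1·8 − 1·4 + 1·2 − 1·1 = 1365.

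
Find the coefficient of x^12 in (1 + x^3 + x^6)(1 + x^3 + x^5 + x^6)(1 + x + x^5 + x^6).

5

(1 + x^3 + x^6) has coefficients 1,0,0,1,0,0,1 for degrees 0…6.
(1 + x^3 + x^5 + x^6) has coefficients 1,0,0,1,0,1,1,0,0,0,0,0,0 for degrees 0…12.
Finally multiplying by (1 + x + x^5 + x^6), the product of all factors after the first has coefficients 1,1,0,1,1,2,3,1,1,1,1,2,1 for degrees 0…12.
[x^12] = 1·1 + 1·1 + 1·3 = 5.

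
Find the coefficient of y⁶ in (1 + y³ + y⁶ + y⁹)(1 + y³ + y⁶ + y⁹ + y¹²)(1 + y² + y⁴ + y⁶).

(1 + y³ + y⁶ + y⁹) has coefficients 1,0,0,1,0,0,1 for degrees 0…6.
(1 + y³ + y⁶ + y⁹ + y¹²) has coefficients 1,0,0,1,0,0,1 for degrees 0…6.
Finally multiplying by (1 + y² + y⁴ + y⁶), the product of all factors after the first has coefficients 1,0,1,1,1,1,2 for degrees 0…6.
[y⁶] = 1·2 + 1·1 + 1·1 = 4.

4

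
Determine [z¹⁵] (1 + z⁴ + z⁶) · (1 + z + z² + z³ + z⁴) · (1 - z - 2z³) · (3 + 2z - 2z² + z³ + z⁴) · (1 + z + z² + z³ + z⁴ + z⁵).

-78

(1 + z⁴ + z⁶) has coefficients 1,0,0,0,1,0,1 for degrees 0…6.
(1 + z + z² + z³ + z⁴) has coefficients 1,1,1,1,1,0,0,0,0,0,0,0,0,0,0,0 for degrees 0…15.
Multiplying by (1 - z - 2z³) gives running coefficients 1,0,0,-2,-2,-3,-2,-2,0,0,0,0,0,0,0,0 for degrees 0…15.
Multiplying by (3 + 2z - 2z² + z³ + z⁴) gives running coefficients 3,2,-2,-5,-9,-9,-10,-8,-5,-1,-4,-2,0,0,0,0 for degrees 0…15.
Finally multiplying by (1 + z + z² + z³ + z⁴ + z⁵), the product of all factors after the first has coefficients 3,5,3,-2,-11,-20,-33,-43,-46,-42,-37,-30,-20,-12,-7,-6 for degrees 0…15.
[z¹⁵] = 1·(-6) + 1·(-30) + 1·(-42) = -78.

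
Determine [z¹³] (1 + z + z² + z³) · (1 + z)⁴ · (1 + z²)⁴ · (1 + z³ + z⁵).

(1 + z + z² + z³) has coefficients 1,1,1,1 for degrees 0…3.
(1 + z)⁴ has coefficients 1,4,6,4,1,0,0,0,0,0,0,0,0,0 for degrees 0…13.
Multiplying by (1 + z²)⁴ gives running coefficients 1,4,10,20,31,40,44,40,31,20,10,4,1,0 for degrees 0…13.
Finally multiplying by (1 + z³ + z⁵), the product of all factors after the first has coefficients 1,4,10,21,35,51,68,81,91,95,90,79,61,41 for degrees 0…13.
[z¹³] = 1·41 + 1·61 + 1·79 + 1·90 = 271.

271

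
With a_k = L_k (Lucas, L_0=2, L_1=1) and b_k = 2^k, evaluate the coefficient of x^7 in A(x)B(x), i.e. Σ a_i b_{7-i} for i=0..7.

This is [x^7] in the product of the two ordinary generating functions.
Σ = 2·128 + 1·64 + 3·32 + 4·16 + 7·8 + 11·4 + 18·2 + 29·1 = 645.

645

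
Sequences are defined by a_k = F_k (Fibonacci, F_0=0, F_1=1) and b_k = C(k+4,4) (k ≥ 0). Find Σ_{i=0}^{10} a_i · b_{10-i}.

Write out a_i and b_{10-i} for i = 0,…,10 and sum the products.
Σ = 0·1001 + 1·715 + 1·495 + 2·330 + 3·210 + 5·126 + 8·70 + 13·35 + 21·15 + 34·5 + 55·1 = 4685.

4685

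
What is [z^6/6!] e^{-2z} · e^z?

1

The EGF product rule gives c_6 = Σ_{k_1+k_2=6} C(6; k_1,k_2) · ∏ g_i(k_i), where e^{-2z} gives (-2)^k; e^z gives (1)^k.
g_1(k) for k = 0…6: 1, -2, 4, -8, 16, -32, 64.
g_2(k) for k = 0…6: 1, 1, 1, 1, 1, 1, 1.
c_6 = Σ_k C(6,k)·g_1(k)·g_2(6−k) = 1·1·1 + 6·(-2)·1 + 15·4·1 + 20·(-8)·1 + 15·16·1 + 6·(-32)·1 + 1·64·1 = 1 − 12 + 60 − 160 + 240 − 192 + 64 = 1.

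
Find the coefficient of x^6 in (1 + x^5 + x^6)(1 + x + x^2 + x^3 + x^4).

2

(1 + x^5 + x^6) has coefficients 1,0,0,0,0,1,1 for degrees 0…6.
(1 + x + x^2 + x^3 + x^4) has coefficients 1,1,1,1,1,0,0 for degrees 0…6.
[x^6] = 1·0 + 1·1 + 1·1 = 2.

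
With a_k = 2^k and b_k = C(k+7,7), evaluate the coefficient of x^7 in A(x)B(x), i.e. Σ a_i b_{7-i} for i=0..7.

16384

The convolution is the x^7 coefficient of A(x)B(x).
Σ = 1·3432 + 2·1716 + 4·792 + 8·330 + 16·120 + 32·36 + 64·8 + 128·1 = 16384.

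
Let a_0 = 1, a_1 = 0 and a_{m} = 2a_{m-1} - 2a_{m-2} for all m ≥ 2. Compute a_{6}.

8

The ordinary generating function has denominator 1 - 2x + 2x^2.
Iterating the recurrence: a_0,…,a_{6} = 1, 0, -2, -4, -4, 0, 8.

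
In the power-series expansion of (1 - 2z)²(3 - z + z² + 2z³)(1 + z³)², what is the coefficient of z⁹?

(1 - 2z)² has coefficients 1,-4,4 for degrees 0…2.
(3 - z + z² + 2z³) has coefficients 3,-1,1,2,0,0,0,0,0,0 for degrees 0…9.
Finally multiplying by (1 + z³)², the product of all factors after the first has coefficients 3,-1,1,8,-2,2,7,-1,1,2 for degrees 0…9.
[z⁹] = 1·2 − 4·1 + 4·(-1) = -6.

-6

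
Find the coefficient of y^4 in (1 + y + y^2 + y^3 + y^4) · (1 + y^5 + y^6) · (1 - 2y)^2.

(1 + y + y^2 + y^3 + y^4) has coefficients 1,1,1,1,1 for degrees 0…4.
(1 + y^5 + y^6) has coefficients 1,0,0,0,0 for degrees 0…4.
Finally multiplying by (1 - 2y)^2, the product of all factors after the first has coefficients 1,-4,4,0,0 for degrees 0…4.
[y^4] = 1·0 + 1·0 + 1·4 + 1·(-4) + 1·1 = 1.

1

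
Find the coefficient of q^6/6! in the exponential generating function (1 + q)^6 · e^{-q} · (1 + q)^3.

6067

The EGF product rule gives c_6 = Σ_{k_1+k_2+k_3=6} C(6; k_1,k_2,k_3) · ∏ g_i(k_i), where (1+q)^6 gives the falling factorial (6)_k; e^{-q} gives (-1)^k; (1+q)^3 gives the falling factorial (3)_k.
g_1(k) for k = 0…6: 1, 6, 30, 120, 360, 720, 720.
g_2(k) for k = 0…6: 1, -1, 1, -1, 1, -1, 1.
g_3(k) for k = 0…6: 1, 3, 6, 6, 0, 0, 0.
First combine the last two factors: h(k) = Σ_j C(k,j)·g_2(j)·g_3(k−j) for k = 0…6: 1, 2, 1, -4, 1, 14, -47.
c_6 = Σ_k C(6,k)·g_1(k)·h(6−k) = 1·1·(-47) + 6·6·14 + 15·30·1 + 20·120·(-4) + 15·360·1 + 6·720·2 + 1·720·1 = −47 + 504 + 450 − 9600 + 5400 + 8640 + 720 = 6067.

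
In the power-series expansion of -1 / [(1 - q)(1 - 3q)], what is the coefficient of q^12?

Partial fractions give a closed form: a_n = (1/2)·1^n + (-3/2)·3^n.
At n = 12: a_12 = -797161.

-797161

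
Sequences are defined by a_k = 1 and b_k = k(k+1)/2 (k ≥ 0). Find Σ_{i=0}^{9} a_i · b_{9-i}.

This is [x^9] in the product of the two ordinary generating functions.
Σ = 1·45 + 1·36 + 1·28 + 1·21 + 1·15 + 1·10 + 1·6 + 1·3 + 1·1 + 1·0 = 165.

165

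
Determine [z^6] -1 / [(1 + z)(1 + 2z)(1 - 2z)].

-85

Partial fractions give a closed form: a_n = (1/3)·(-1)^n + (-1)·(-2)^n + (-1/3)·2^n.
At n = 6: a_6 = -85.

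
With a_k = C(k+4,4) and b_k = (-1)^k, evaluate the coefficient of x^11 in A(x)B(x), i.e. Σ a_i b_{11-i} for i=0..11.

Write out a_i and b_{11-i} for i = 0,…,11 and sum the products.
Σ = 1·(-1) + 5·1 + 15·(-1) + 35·1 + 70·(-1) + 126·1 + 210·(-1) + 330·1 + 495·(-1) + 715·1 + 1001·(-1) + 1365·1 = 784.

784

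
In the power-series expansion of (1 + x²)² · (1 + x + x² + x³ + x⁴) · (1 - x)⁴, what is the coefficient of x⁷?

(1 + x²)² has coefficients 1,0,2,0,1 for degrees 0…4.
(1 + x + x² + x³ + x⁴) has coefficients 1,1,1,1,1,0,0,0 for degrees 0…7.
Finally multiplying by (1 - x)⁴, the product of all factors after the first has coefficients 1,-3,3,-1,0,-1,3,-3 for degrees 0…7.
[x⁷] = 1·(-3) + 2·(-1) + 1·(-1) = -6.

-6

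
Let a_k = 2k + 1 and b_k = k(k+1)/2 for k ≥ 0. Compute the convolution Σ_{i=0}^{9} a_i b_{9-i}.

825

This is [x^9] in the product of the two ordinary generating functions.
Σ = 1·45 + 3·36 + 5·28 + 7·21 + 9·15 + 11·10 + 13·6 + 15·3 + 17·1 + 19·0 = 825.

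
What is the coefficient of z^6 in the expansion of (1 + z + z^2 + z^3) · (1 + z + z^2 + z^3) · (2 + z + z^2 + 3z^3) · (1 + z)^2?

78

(1 + z + z^2 + z^3) has coefficients 1,1,1,1 for degrees 0…3.
(1 + z + z^2 + z^3) has coefficients 1,1,1,1,0,0,0 for degrees 0…6.
Multiplying by (2 + z + z^2 + 3z^3) gives running coefficients 2,3,4,7,5,4,3 for degrees 0…6.
Finally multiplying by (1 + z)^2, the product of all factors after the first has coefficients 2,7,12,18,23,21,16 for degrees 0…6.
[z^6] = 1·16 + 1·21 + 1·23 + 1·18 = 78.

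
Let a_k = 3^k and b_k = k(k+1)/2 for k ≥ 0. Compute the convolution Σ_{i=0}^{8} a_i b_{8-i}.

The convolution is the t^8 coefficient of A(t)B(t).
Σ = 1·36 + 3·28 + 9·21 + 27·15 + 81·10 + 243·6 + 729·3 + 2187·1 + 6561·0 = 7356.

7356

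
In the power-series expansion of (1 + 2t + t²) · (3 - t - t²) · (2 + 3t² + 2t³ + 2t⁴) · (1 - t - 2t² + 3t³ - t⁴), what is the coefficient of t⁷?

26

(1 + 2t + t²) has coefficients 1,2,1 for degrees 0…2.
(3 - t - t²) has coefficients 3,-1,-1,0,0,0,0,0 for degrees 0…7.
Multiplying by (2 + 3t² + 2t³ + 2t⁴) gives running coefficients 6,-2,7,3,1,-4,-2,0 for degrees 0…7.
Finally multiplying by (1 - t - 2t² + 3t³ - t⁴), the product of all factors after the first has coefficients 6,-8,-3,18,-28,12,2,10 for degrees 0…7.
[t⁷] = 1·10 + 2·2 + 1·12 = 26.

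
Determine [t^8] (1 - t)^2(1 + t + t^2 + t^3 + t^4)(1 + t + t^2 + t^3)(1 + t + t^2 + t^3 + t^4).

(1 - t)^2 has coefficients 1,-2,1 for degrees 0…2.
(1 + t + t^2 + t^3 + t^4) has coefficients 1,1,1,1,1,0,0,0,0 for degrees 0…8.
Multiplying by (1 + t + t^2 + t^3) gives running coefficients 1,2,3,4,4,3,2,1,0 for degrees 0…8.
Finally multiplying by (1 + t + t^2 + t^3 + t^4), the product of all factors after the first has coefficients 1,3,6,10,14,16,16,14,10 for degrees 0…8.
[t^8] = 1·10 − 2·14 + 1·16 = -2.

-2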